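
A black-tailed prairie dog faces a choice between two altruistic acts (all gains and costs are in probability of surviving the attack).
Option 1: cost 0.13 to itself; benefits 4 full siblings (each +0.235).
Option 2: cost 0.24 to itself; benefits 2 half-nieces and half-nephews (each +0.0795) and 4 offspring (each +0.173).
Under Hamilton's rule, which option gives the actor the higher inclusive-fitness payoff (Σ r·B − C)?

Option 1: r to a full sibling = 0.5.
Option 1: Σ r·B − C = (4·0.5·0.235) − 0.13 = 0.34.
Option 2: r to a half-niece or half-nephew = 0.125.
Option 2: r to an offspring = 0.5.
Option 2: Σ r·B − C = (2·0.125·0.0795 + 4·0.5·0.173) − 0.24 = 0.125875.
Option 1 has the higher net inclusive-fitness payoff.

Option 1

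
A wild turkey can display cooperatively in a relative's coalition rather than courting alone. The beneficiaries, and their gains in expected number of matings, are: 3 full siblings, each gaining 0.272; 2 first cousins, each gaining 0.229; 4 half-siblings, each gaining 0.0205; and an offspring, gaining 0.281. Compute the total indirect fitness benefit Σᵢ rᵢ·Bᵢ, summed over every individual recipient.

r to a full sibling = 1/2 (full sibs share both parents — two paths of length 2: r = 2·(1/2)^2 = 1/2).
r to a first cousin = 1/8 (first cousins share one grandparent pair — two paths of length 4: r = 2·(1/2)^4 = 1/8).
r to a half-sibling = 0.25 (half-sibs share one parent — one path of length 2: r = (1/2)^2 = 1/4).
r to an offspring = 0.5 (one parent–offspring link: r = (1/2)^1 = 1/2).
Summing one r·B term per recipient: 3·0.5·0.272 + 2·0.125·0.229 + 4·0.25·0.0205 + 1·0.5·0.281 = 0.62625.

0.62625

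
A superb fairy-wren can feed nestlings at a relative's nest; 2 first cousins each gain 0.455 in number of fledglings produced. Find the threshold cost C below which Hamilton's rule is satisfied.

0.11375

r to a first cousin = 0.125 (first cousins share one grandparent pair — two paths of length 4: r = 2·(1/2)^4 = 1/8).
Hamilton's rule: n·r·B > C, so the trait is favored while C < n·r·B = 2·0.125·0.455 = 0.11375.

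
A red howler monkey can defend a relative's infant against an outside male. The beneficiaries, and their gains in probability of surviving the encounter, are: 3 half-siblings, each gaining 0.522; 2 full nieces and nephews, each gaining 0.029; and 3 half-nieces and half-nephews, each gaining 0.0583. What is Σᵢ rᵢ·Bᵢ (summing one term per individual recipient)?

0.4278625

r to a half-sibling = 0.25 (half-sibs share one parent — one path of length 2: r = (1/2)^2 = 1/4).
r to a full niece or nephew = 1/4 (full aunt/uncle↔niece/nephew: two paths of length 3 through the shared grandparent pair: r = 2·(1/2)^3 = 1/4).
r to a half-niece or half-nephew = 1/8 (half-aunt/uncle↔niece/nephew: one path of length 3: r = (1/2)^3 = 1/8).
Summing one r·B term per recipient: 3·0.25·0.522 + 2·0.25·0.029 + 3·0.125·0.0583 = 0.4278625.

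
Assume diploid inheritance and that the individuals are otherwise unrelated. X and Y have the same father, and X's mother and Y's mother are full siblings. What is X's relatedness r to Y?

With two independent routes of shared ancestry, r is the sum of the two contributions.
X and Y are related in two ways: half-sibs through their shared father (r = 1/4) and first cousins through their mothers (r = 1/8).
r = 1/4 + 1/8 = 3/8 = 0.375.

0.375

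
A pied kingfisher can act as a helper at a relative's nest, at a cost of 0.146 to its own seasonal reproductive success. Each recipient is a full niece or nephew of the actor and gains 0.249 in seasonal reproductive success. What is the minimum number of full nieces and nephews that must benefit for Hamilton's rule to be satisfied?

r to a full niece or nephew = 0.25 (full aunt/uncle↔niece/nephew: two paths of length 3 through the shared grandparent pair: r = 2·(1/2)^3 = 1/4).
Hamilton's rule: n·r·B > C  ⇒  n > C/(r·B) = 0.146/(0.25·0.249) = 2.345.
The smallest integer exceeding 2.345 is 3.

3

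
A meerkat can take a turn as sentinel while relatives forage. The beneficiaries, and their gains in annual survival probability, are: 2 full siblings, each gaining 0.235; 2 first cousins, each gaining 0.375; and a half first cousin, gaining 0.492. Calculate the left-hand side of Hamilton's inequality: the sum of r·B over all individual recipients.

0.3595

r to a full sibling = 0.5 (full sibs share both parents — two paths of length 2: r = 2·(1/2)^2 = 1/2).
r to a first cousin = 1/8 (first cousins share one grandparent pair — two paths of length 4: r = 2·(1/2)^4 = 1/8).
r to a half first cousin = 1/16 (half first cousins share one grandparent — one path of length 4: r = (1/2)^4 = 1/16).
Summing one r·B term per recipient: 2·0.5·0.235 + 2·0.125·0.375 + 1·0.0625·0.492 = 0.3595.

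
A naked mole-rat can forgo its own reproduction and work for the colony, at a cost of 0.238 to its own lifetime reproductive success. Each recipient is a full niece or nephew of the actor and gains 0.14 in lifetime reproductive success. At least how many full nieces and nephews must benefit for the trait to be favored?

r to a full niece or nephew = 0.25 (full aunt/uncle↔niece/nephew: two paths of length 3 through the shared grandparent pair: r = 2·(1/2)^3 = 1/4).
Hamilton's rule: n·r·B > C  ⇒  n > C/(r·B) = 0.238/(0.25·0.14) = 6.8.
The smallest integer exceeding 6.8 is 7.

7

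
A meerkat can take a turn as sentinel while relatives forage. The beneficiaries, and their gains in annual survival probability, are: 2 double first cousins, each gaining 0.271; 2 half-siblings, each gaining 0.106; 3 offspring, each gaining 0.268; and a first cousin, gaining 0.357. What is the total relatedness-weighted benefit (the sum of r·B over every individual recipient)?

r to a double first cousin = 1/4 (double first cousins share both grandparent pairs — four paths of length 4: r = 4·(1/2)^4 = 1/4).
r to a half-sibling = 1/4 (half-sibs share one parent — one path of length 2: r = (1/2)^2 = 1/4).
r to an offspring = 0.5 (one parent–offspring link: r = (1/2)^1 = 1/2).
r to a first cousin = 0.125 (first cousins share one grandparent pair — two paths of length 4: r = 2·(1/2)^4 = 1/8).
Summing one r·B term per recipient: 2·0.25·0.271 + 2·0.25·0.106 + 3·0.5·0.268 + 1·0.125·0.357 = 0.635125.

0.635125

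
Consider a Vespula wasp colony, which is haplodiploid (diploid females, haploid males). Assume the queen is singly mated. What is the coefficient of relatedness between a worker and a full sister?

Haplodiploid full sisters inherit their father's entire haploid genome identically (contributing 1/2) and on average half of their mother's contribution (1/2 · 1/2 = 1/4); r = 1/2 + 1/4 = 3/4.

0.75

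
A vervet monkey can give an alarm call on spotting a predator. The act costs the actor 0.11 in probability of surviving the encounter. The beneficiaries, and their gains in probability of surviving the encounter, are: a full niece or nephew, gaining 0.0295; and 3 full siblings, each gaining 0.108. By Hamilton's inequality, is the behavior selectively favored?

Yes

Hamilton's rule: the trait is favored when the sum of r·B over every recipient exceeds the actor's cost C.
r to a full niece or nephew = 0.25 (full aunt/uncle↔niece/nephew: two paths of length 3 through the shared grandparent pair: r = 2·(1/2)^3 = 1/4).
r to a full sibling = 1/2 (full sibs share both parents — two paths of length 2: r = 2·(1/2)^2 = 1/2).
Summing one r·B term per recipient: 1·0.25·0.0295 + 3·0.5·0.108 = 0.169375.
0.169375 > 0.11: the indirect benefit exceeds the cost.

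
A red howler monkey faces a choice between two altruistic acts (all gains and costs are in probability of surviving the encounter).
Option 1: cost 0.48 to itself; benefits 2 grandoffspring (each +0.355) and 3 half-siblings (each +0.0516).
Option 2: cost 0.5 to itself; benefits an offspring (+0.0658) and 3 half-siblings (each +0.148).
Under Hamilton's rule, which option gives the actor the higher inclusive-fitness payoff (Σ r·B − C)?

Option 1: r to a grandoffspring = 0.25.
Option 1: r to a half-sibling = 0.25.
Option 1: Σ r·B − C = (2·0.25·0.355 + 3·0.25·0.0516) − 0.48 = -0.2638.
Option 2: r to an offspring = 0.5.
Option 2: r to a half-sibling = 0.25.
Option 2: Σ r·B − C = (1·0.5·0.0658 + 3·0.25·0.148) − 0.5 = -0.3561.
Option 1 has the higher net inclusive-fitness payoff.

Option 1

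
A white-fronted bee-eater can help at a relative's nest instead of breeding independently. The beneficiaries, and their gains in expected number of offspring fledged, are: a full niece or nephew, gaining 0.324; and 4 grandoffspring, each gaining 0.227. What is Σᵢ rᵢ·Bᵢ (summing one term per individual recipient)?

r to a full niece or nephew = 1/4 (full aunt/uncle↔niece/nephew: two paths of length 3 through the shared grandparent pair: r = 2·(1/2)^3 = 1/4).
r to a grandoffspring = 0.25 (two parent–offspring links: r = (1/2)^2 = 1/4).
Summing one r·B term per recipient: 1·0.25·0.324 + 4·0.25·0.227 = 0.308.

0.308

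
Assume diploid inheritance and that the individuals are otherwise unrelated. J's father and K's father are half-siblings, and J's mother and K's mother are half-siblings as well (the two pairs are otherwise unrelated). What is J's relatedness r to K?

0.125

Relatedness sums over independent paths through distinct common ancestors.
J and K are related in two ways: half first cousins through their fathers (r = 1/16) and half first cousins through their mothers (r = 1/16).
r = 1/16 + 1/16 = 1/8 = 0.125.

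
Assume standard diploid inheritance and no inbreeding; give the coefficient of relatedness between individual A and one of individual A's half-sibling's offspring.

0.125

Each parent–offspring link contributes a factor of 1/2, and independent paths through distinct common ancestors add.
Half-aunt/uncle↔niece/nephew: one path of length 3: r = (1/2)^3 = 1/8.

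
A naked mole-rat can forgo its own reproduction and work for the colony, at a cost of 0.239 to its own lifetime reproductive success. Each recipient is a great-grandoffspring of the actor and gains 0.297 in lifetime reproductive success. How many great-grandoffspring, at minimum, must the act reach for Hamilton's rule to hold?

r to a great-grandoffspring = 0.125 (three parent–offspring links: r = (1/2)^3 = 1/8).
Hamilton's rule: n·r·B > C  ⇒  n > C/(r·B) = 0.239/(0.125·0.297) = 6.438.
The smallest integer exceeding 6.438 is 7.

7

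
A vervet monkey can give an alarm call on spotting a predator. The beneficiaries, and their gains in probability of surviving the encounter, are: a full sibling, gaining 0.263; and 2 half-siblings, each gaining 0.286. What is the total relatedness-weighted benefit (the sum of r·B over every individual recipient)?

0.2745

r to a full sibling = 0.5 (full sibs share both parents — two paths of length 2: r = 2·(1/2)^2 = 1/2).
r to a half-sibling = 0.25 (half-sibs share one parent — one path of length 2: r = (1/2)^2 = 1/4).
Summing one r·B term per recipient: 1·0.5·0.263 + 2·0.25·0.286 = 0.2745.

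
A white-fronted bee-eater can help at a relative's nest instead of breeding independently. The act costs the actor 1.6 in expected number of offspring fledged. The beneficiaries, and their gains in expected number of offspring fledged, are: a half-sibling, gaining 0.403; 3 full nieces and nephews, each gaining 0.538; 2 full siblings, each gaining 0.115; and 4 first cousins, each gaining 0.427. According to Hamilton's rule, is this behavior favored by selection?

Hamilton's rule: the trait is favored when the sum of r·B over every recipient exceeds the actor's cost C.
r to a half-sibling = 1/4 (half-sibs share one parent — one path of length 2: r = (1/2)^2 = 1/4).
r to a full niece or nephew = 1/4 (full aunt/uncle↔niece/nephew: two paths of length 3 through the shared grandparent pair: r = 2·(1/2)^3 = 1/4).
r to a full sibling = 1/2 (full sibs share both parents — two paths of length 2: r = 2·(1/2)^2 = 1/2).
r to a first cousin = 0.125 (first cousins share one grandparent pair — two paths of length 4: r = 2·(1/2)^4 = 1/8).
Summing one r·B term per recipient: 1·0.25·0.403 + 3·0.25·0.538 + 2·0.5·0.115 + 4·0.125·0.427 = 0.83275.
0.83275 < 1.6: the indirect benefit is less than the cost.

No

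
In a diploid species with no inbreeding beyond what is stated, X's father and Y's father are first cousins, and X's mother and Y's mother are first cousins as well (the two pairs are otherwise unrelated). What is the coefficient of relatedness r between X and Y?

0.0625

Relatedness sums over independent paths through distinct common ancestors.
X and Y are related in two ways: second cousins through their fathers (r = 1/32) and second cousins through their mothers (r = 1/32).
r = 1/32 + 1/32 = 0.0625.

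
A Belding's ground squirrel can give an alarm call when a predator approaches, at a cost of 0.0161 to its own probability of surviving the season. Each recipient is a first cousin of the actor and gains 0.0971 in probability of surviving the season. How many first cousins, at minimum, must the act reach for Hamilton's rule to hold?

r to a first cousin = 0.125 (first cousins share one grandparent pair — two paths of length 4: r = 2·(1/2)^4 = 1/8).
Hamilton's rule: n·r·B > C  ⇒  n > C/(r·B) = 0.0161/(0.125·0.0971) = 1.326.
The smallest integer exceeding 1.326 is 2.

2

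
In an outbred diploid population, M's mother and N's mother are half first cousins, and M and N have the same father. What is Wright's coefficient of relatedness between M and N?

0.265625

Wright's path rule: contributions from independent ancestry routes add.
M and N are related in two ways: half second cousins through their mothers (r = 1/64) and half-sibs through their shared father (r = 1/4).
r = 1/64 + 1/4 = 17/64 = 0.265625.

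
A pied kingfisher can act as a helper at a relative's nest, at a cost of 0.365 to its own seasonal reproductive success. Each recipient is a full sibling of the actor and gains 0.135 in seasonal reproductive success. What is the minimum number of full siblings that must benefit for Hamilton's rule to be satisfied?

r to a full sibling = 1/2 (full sibs share both parents — two paths of length 2: r = 2·(1/2)^2 = 1/2).
Hamilton's rule: n·r·B > C  ⇒  n > C/(r·B) = 0.365/(0.5·0.135) = 5.407.
The smallest integer exceeding 5.407 is 6.

6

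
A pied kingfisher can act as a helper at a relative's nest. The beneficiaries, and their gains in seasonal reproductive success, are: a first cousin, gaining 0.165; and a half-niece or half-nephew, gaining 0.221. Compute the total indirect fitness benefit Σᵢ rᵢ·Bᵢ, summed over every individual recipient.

r to a first cousin = 0.125 (first cousins share one grandparent pair — two paths of length 4: r = 2·(1/2)^4 = 1/8).
r to a half-niece or half-nephew = 0.125 (half-aunt/uncle↔niece/nephew: one path of length 3: r = (1/2)^3 = 1/8).
Summing one r·B term per recipient: 1·0.125·0.165 + 1·0.125·0.221 = 0.04825.

0.04825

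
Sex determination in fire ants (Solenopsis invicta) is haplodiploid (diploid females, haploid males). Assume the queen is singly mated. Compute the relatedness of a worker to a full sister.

Haplodiploid full sisters inherit their father's entire haploid genome identically (contributing 1/2) and on average half of their mother's contribution (1/2 · 1/2 = 1/4); r = 1/2 + 1/4 = 3/4.

0.75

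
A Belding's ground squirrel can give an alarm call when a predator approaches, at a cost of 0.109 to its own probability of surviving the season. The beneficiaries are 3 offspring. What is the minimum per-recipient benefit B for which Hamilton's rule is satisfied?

r to an offspring = 0.5 (one parent–offspring link: r = (1/2)^1 = 1/2).
Hamilton's rule with n recipients of equal r: n·r·B > C, so B > C/(n·r) = 0.109/(3·0.5) = 0.0727.

0.0727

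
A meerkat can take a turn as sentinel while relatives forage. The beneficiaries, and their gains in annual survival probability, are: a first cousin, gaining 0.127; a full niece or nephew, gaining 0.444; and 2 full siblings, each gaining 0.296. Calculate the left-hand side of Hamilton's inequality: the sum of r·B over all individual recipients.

0.422875

r to a first cousin = 1/8 (first cousins share one grandparent pair — two paths of length 4: r = 2·(1/2)^4 = 1/8).
r to a full niece or nephew = 1/4 (full aunt/uncle↔niece/nephew: two paths of length 3 through the shared grandparent pair: r = 2·(1/2)^3 = 1/4).
r to a full sibling = 1/2 (full sibs share both parents — two paths of length 2: r = 2·(1/2)^2 = 1/2).
Summing one r·B term per recipient: 1·0.125·0.127 + 1·0.25·0.444 + 2·0.5·0.296 = 0.422875.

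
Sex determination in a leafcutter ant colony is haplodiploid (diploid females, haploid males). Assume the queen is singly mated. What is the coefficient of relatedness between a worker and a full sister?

0.75

Haplodiploid full sisters inherit their father's entire haploid genome identically (contributing 1/2) and on average half of their mother's contribution (1/2 · 1/2 = 1/4); r = 1/2 + 1/4 = 3/4.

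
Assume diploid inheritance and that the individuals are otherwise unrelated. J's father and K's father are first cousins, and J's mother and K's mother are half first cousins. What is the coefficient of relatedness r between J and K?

0.046875

Independent pedigree routes through distinct common ancestors add.
J and K are related in two ways: second cousins through their fathers (r = 1/32) and half second cousins through their mothers (r = 1/64).
r = 1/32 + 1/64 = 3/64 = 0.046875.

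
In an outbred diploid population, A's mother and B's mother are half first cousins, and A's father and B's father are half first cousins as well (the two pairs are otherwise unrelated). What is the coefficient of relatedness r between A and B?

0.03125

Wright's path rule: contributions from independent ancestry routes add.
A and B are related in two ways: half second cousins through their mothers (r = 1/64) and half second cousins through their fathers (r = 1/64).
r = 1/64 + 1/64 = 0.03125.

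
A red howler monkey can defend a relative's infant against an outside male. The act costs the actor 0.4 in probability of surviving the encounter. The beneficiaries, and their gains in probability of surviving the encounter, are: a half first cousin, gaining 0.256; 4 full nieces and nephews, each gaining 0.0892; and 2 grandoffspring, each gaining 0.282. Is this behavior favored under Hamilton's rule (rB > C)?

No

Hamilton's rule: the trait is favored when the sum of r·B over every recipient exceeds the actor's cost C.
r to a half first cousin = 0.0625 (half first cousins share one grandparent — one path of length 4: r = (1/2)^4 = 1/16).
r to a full niece or nephew = 0.25 (full aunt/uncle↔niece/nephew: two paths of length 3 through the shared grandparent pair: r = 2·(1/2)^3 = 1/4).
r to a grandoffspring = 0.25 (two parent–offspring links: r = (1/2)^2 = 1/4).
Summing one r·B term per recipient: 1·0.0625·0.256 + 4·0.25·0.0892 + 2·0.25·0.282 = 0.2462.
0.2462 < 0.4: the indirect benefit is less than the cost.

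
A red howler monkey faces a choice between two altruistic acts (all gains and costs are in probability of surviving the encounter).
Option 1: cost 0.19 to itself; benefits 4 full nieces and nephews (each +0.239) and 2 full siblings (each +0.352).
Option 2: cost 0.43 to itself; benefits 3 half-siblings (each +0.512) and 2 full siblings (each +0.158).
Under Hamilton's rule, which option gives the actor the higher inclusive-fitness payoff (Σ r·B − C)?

Option 1

Option 1: r to a full niece or nephew = 0.25.
Option 1: r to a full sibling = 0.5.
Option 1: Σ r·B − C = (4·0.25·0.239 + 2·0.5·0.352) − 0.19 = 0.401.
Option 2: r to a half-sibling = 0.25.
Option 2: r to a full sibling = 0.5.
Option 2: Σ r·B − C = (3·0.25·0.512 + 2·0.5·0.158) − 0.43 = 0.112.
Option 1 has the higher net inclusive-fitness payoff.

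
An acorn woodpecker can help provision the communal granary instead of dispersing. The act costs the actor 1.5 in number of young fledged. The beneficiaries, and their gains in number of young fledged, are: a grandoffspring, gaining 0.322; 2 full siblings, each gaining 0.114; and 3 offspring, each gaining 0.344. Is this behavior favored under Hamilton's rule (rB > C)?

No

Hamilton's rule: the trait is favored when the sum of r·B over every recipient exceeds the actor's cost C.
r to a grandoffspring = 1/4 (two parent–offspring links: r = (1/2)^2 = 1/4).
r to a full sibling = 0.5 (full sibs share both parents — two paths of length 2: r = 2·(1/2)^2 = 1/2).
r to an offspring = 0.5 (one parent–offspring link: r = (1/2)^1 = 1/2).
Summing one r·B term per recipient: 1·0.25·0.322 + 2·0.5·0.114 + 3·0.5·0.344 = 0.7105.
0.7105 < 1.5: the indirect benefit is less than the cost.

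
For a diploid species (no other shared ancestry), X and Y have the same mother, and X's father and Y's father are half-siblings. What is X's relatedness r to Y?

Independent pedigree routes through distinct common ancestors add.
X and Y are related in two ways: half-sibs through their shared mother (r = 1/4) and half first cousins through their fathers (r = 1/16).
r = 1/4 + 1/16 = 0.3125.

0.3125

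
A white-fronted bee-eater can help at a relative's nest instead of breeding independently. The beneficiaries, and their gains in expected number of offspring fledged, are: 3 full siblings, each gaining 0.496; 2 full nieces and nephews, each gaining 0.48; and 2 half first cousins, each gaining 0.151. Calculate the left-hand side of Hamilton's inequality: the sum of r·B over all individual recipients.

1.002875

r to a full sibling = 1/2 (full sibs share both parents — two paths of length 2: r = 2·(1/2)^2 = 1/2).
r to a full niece or nephew = 0.25 (full aunt/uncle↔niece/nephew: two paths of length 3 through the shared grandparent pair: r = 2·(1/2)^3 = 1/4).
r to a half first cousin = 1/16 (half first cousins share one grandparent — one path of length 4: r = (1/2)^4 = 1/16).
Summing one r·B term per recipient: 3·0.5·0.496 + 2·0.25·0.48 + 2·0.0625·0.151 = 1.002875.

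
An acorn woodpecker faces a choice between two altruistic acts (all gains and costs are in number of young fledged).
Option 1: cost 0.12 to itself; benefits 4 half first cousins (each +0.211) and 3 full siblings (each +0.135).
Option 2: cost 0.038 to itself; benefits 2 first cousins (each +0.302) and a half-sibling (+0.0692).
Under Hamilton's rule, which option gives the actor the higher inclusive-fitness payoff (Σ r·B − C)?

Option 1: r to a half first cousin = 0.0625.
Option 1: r to a full sibling = 0.5.
Option 1: Σ r·B − C = (4·0.0625·0.211 + 3·0.5·0.135) − 0.12 = 0.13525.
Option 2: r to a first cousin = 0.125.
Option 2: r to a half-sibling = 0.25.
Option 2: Σ r·B − C = (2·0.125·0.302 + 1·0.25·0.0692) − 0.038 = 0.0548.
Option 1 has the higher net inclusive-fitness payoff.

Option 1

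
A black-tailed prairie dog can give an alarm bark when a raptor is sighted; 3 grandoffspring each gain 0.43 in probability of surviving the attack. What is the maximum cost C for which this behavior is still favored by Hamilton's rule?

0.3225

r to a grandoffspring = 0.25 (two parent–offspring links: r = (1/2)^2 = 1/4).
Hamilton's rule: n·r·B > C, so the trait is favored while C < n·r·B = 3·0.25·0.43 = 0.3225.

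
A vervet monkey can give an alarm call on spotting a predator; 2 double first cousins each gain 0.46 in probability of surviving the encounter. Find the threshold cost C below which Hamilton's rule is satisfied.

0.23

r to a double first cousin = 0.25 (double first cousins share both grandparent pairs — four paths of length 4: r = 4·(1/2)^4 = 1/4).
Hamilton's rule: n·r·B > C, so the trait is favored while C < n·r·B = 2·0.25·0.46 = 0.23.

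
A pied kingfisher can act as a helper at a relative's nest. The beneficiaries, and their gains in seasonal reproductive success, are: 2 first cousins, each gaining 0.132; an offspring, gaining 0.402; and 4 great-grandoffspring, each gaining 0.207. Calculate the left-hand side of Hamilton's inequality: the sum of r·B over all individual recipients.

0.3375

r to a first cousin = 0.125 (first cousins share one grandparent pair — two paths of length 4: r = 2·(1/2)^4 = 1/8).
r to an offspring = 1/2 (one parent–offspring link: r = (1/2)^1 = 1/2).
r to a great-grandoffspring = 1/8 (three parent–offspring links: r = (1/2)^3 = 1/8).
Summing one r·B term per recipient: 2·0.125·0.132 + 1·0.5·0.402 + 4·0.125·0.207 = 0.3375.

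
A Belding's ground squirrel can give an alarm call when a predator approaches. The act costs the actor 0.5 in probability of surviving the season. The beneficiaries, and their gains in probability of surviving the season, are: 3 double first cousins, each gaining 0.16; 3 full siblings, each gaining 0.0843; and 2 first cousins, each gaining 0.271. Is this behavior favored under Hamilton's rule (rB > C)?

No

Hamilton's rule: the trait is favored when the sum of r·B over every recipient exceeds the actor's cost C.
r to a double first cousin = 1/4 (double first cousins share both grandparent pairs — four paths of length 4: r = 4·(1/2)^4 = 1/4).
r to a full sibling = 1/2 (full sibs share both parents — two paths of length 2: r = 2·(1/2)^2 = 1/2).
r to a first cousin = 1/8 (first cousins share one grandparent pair — two paths of length 4: r = 2·(1/2)^4 = 1/8).
Summing one r·B term per recipient: 3·0.25·0.16 + 3·0.5·0.0843 + 2·0.125·0.271 = 0.3142.
0.3142 < 0.5: the indirect benefit is less than the cost.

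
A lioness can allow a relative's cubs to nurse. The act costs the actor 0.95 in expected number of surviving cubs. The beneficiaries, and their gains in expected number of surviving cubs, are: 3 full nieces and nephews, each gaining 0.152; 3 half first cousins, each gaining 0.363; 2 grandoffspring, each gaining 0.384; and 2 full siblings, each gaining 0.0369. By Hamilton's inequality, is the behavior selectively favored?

No

Hamilton's rule: the trait is favored when the sum of r·B over every recipient exceeds the actor's cost C.
r to a full niece or nephew = 0.25 (full aunt/uncle↔niece/nephew: two paths of length 3 through the shared grandparent pair: r = 2·(1/2)^3 = 1/4).
r to a half first cousin = 0.0625 (half first cousins share one grandparent — one path of length 4: r = (1/2)^4 = 1/16).
r to a grandoffspring = 1/4 (two parent–offspring links: r = (1/2)^2 = 1/4).
r to a full sibling = 0.5 (full sibs share both parents — two paths of length 2: r = 2·(1/2)^2 = 1/2).
Summing one r·B term per recipient: 3·0.25·0.152 + 3·0.0625·0.363 + 2·0.25·0.384 + 2·0.5·0.0369 = 0.4109625.
0.4109625 < 0.95: the indirect benefit is less than the cost.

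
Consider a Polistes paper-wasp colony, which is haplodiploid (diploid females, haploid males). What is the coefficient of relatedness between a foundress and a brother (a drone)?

Her haploid brother carries none of their father's genes and a random half of their mother's genome; that half matches the maternal half of her own genome with probability 1/2: r = 1/2 · 1/2 = 1/4.

0.25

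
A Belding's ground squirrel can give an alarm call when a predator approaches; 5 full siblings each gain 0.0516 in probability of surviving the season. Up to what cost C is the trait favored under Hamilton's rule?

r to a full sibling = 0.5 (full sibs share both parents — two paths of length 2: r = 2·(1/2)^2 = 1/2).
Hamilton's rule: n·r·B > C, so the trait is favored while C < n·r·B = 5·0.5·0.0516 = 0.129.

0.129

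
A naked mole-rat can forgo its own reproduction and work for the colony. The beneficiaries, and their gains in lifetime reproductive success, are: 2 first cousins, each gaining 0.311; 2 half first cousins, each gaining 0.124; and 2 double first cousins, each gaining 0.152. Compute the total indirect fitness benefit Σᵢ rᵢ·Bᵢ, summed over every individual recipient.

r to a first cousin = 1/8 (first cousins share one grandparent pair — two paths of length 4: r = 2·(1/2)^4 = 1/8).
r to a half first cousin = 1/16 (half first cousins share one grandparent — one path of length 4: r = (1/2)^4 = 1/16).
r to a double first cousin = 0.25 (double first cousins share both grandparent pairs — four paths of length 4: r = 4·(1/2)^4 = 1/4).
Summing one r·B term per recipient: 2·0.125·0.311 + 2·0.0625·0.124 + 2·0.25·0.152 = 0.16925.

0.16925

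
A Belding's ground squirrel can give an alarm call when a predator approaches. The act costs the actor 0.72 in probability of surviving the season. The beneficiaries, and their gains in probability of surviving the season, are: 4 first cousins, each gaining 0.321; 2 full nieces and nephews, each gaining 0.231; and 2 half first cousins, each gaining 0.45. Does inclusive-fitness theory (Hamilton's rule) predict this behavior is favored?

No

Hamilton's rule: the trait is favored when the sum of r·B over every recipient exceeds the actor's cost C.
r to a first cousin = 1/8 (first cousins share one grandparent pair — two paths of length 4: r = 2·(1/2)^4 = 1/8).
r to a full niece or nephew = 1/4 (full aunt/uncle↔niece/nephew: two paths of length 3 through the shared grandparent pair: r = 2·(1/2)^3 = 1/4).
r to a half first cousin = 1/16 (half first cousins share one grandparent — one path of length 4: r = (1/2)^4 = 1/16).
Summing one r·B term per recipient: 4·0.125·0.321 + 2·0.25·0.231 + 2·0.0625·0.45 = 0.33225.
0.33225 < 0.72: the indirect benefit is less than the cost.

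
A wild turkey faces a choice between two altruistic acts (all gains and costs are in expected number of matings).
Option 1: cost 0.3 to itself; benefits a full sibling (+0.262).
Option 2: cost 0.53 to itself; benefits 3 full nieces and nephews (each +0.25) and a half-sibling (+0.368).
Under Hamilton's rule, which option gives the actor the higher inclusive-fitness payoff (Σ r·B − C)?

Option 1

Option 1: r to a full sibling = 0.5.
Option 1: Σ r·B − C = (1·0.5·0.262) − 0.3 = -0.169.
Option 2: r to a full niece or nephew = 0.25.
Option 2: r to a half-sibling = 0.25.
Option 2: Σ r·B − C = (3·0.25·0.25 + 1·0.25·0.368) − 0.53 = -0.2505.
Option 1 has the higher net inclusive-fitness payoff.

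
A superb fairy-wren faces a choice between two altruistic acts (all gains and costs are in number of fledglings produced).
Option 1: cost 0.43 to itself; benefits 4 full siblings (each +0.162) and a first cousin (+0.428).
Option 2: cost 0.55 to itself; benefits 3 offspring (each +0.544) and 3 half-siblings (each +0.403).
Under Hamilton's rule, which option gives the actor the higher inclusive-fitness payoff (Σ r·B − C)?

Option 2

Option 1: r to a full sibling = 0.5.
Option 1: r to a first cousin = 0.125.
Option 1: Σ r·B − C = (4·0.5·0.162 + 1·0.125·0.428) − 0.43 = -0.0525.
Option 2: r to an offspring = 0.5.
Option 2: r to a half-sibling = 0.25.
Option 2: Σ r·B − C = (3·0.5·0.544 + 3·0.25·0.403) − 0.55 = 0.56825.
Option 2 has the higher net inclusive-fitness payoff.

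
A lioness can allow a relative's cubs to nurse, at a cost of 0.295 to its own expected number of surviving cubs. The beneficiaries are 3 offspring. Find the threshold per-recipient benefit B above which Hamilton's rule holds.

r to an offspring = 1/2 (one parent–offspring link: r = (1/2)^1 = 1/2).
Hamilton's rule with n recipients of equal r: n·r·B > C, so B > C/(n·r) = 0.295/(3·0.5) = 0.1967.

0.1967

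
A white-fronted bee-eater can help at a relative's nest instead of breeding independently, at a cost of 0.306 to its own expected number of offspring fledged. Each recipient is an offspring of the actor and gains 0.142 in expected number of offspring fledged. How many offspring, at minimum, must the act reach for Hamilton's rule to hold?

r to an offspring = 1/2 (one parent–offspring link: r = (1/2)^1 = 1/2).
Hamilton's rule: n·r·B > C  ⇒  n > C/(r·B) = 0.306/(0.5·0.142) = 4.31.
The smallest integer exceeding 4.31 is 5.

5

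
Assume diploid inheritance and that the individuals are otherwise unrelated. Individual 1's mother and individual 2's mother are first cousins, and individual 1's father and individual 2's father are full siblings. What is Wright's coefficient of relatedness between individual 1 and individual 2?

Wright's path rule: contributions from independent ancestry routes add.
Individual 1 and individual 2 are related in two ways: second cousins through their mothers (r = 1/32) and first cousins through their fathers (r = 1/8).
r = 1/32 + 1/8 = 0.15625.

0.15625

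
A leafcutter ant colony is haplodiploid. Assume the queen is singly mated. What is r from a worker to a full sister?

0.75

Haplodiploid full sisters inherit their father's entire haploid genome identically (contributing 1/2) and on average half of their mother's contribution (1/2 · 1/2 = 1/4); r = 1/2 + 1/4 = 3/4.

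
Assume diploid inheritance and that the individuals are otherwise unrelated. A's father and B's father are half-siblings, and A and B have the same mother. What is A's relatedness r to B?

0.3125

Independent pedigree routes through distinct common ancestors add.
A and B are related in two ways: half first cousins through their fathers (r = 1/16) and half-sibs through their shared mother (r = 1/4).
r = 1/16 + 1/4 = 0.3125.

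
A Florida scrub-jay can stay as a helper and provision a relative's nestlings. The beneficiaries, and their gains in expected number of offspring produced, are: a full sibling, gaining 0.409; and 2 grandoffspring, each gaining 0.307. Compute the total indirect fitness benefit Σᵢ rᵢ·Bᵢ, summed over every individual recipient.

r to a full sibling = 0.5 (full sibs share both parents — two paths of length 2: r = 2·(1/2)^2 = 1/2).
r to a grandoffspring = 1/4 (two parent–offspring links: r = (1/2)^2 = 1/4).
Summing one r·B term per recipient: 1·0.5·0.409 + 2·0.25·0.307 = 0.358.

0.358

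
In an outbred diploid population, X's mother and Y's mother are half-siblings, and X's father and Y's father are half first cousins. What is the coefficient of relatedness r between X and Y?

With two independent routes of shared ancestry, r is the sum of the two contributions.
X and Y are related in two ways: half first cousins through their mothers (r = 1/16) and half second cousins through their fathers (r = 1/64).
r = 1/16 + 1/64 = 0.078125.

0.078125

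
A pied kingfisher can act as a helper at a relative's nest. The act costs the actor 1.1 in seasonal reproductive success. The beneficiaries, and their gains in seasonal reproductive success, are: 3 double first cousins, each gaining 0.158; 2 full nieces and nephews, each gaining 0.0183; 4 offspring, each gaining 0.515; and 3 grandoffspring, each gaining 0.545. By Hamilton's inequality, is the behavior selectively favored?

Hamilton's rule: the trait is favored when the sum of r·B over every recipient exceeds the actor's cost C.
r to a double first cousin = 0.25 (double first cousins share both grandparent pairs — four paths of length 4: r = 4·(1/2)^4 = 1/4).
r to a full niece or nephew = 0.25 (full aunt/uncle↔niece/nephew: two paths of length 3 through the shared grandparent pair: r = 2·(1/2)^3 = 1/4).
r to an offspring = 0.5 (one parent–offspring link: r = (1/2)^1 = 1/2).
r to a grandoffspring = 1/4 (two parent–offspring links: r = (1/2)^2 = 1/4).
Summing one r·B term per recipient: 3·0.25·0.158 + 2·0.25·0.0183 + 4·0.5·0.515 + 3·0.25·0.545 = 1.5664.
1.5664 > 1.1: the indirect benefit exceeds the cost.

Yes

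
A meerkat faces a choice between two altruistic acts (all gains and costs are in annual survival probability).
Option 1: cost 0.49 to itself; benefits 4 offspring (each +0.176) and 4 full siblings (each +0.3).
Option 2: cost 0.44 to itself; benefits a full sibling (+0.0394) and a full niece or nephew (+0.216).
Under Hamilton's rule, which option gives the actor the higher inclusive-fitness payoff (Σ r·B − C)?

Option 1

Option 1: r to an offspring = 0.5.
Option 1: r to a full sibling = 0.5.
Option 1: Σ r·B − C = (4·0.5·0.176 + 4·0.5·0.3) − 0.49 = 0.462.
Option 2: r to a full sibling = 0.5.
Option 2: r to a full niece or nephew = 0.25.
Option 2: Σ r·B − C = (1·0.5·0.0394 + 1·0.25·0.216) − 0.44 = -0.3663.
Option 1 has the higher net inclusive-fitness payoff.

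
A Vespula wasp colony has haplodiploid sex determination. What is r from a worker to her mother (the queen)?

0.5

One meiotic link between diploid queen and diploid daughter: r = 1/2.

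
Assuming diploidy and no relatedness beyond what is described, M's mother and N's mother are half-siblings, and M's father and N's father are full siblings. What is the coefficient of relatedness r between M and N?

0.1875

Wright's path rule: contributions from independent ancestry routes add.
M and N are related in two ways: half first cousins through their mothers (r = 1/16) and first cousins through their fathers (r = 1/8).
r = 1/16 + 1/8 = 0.1875.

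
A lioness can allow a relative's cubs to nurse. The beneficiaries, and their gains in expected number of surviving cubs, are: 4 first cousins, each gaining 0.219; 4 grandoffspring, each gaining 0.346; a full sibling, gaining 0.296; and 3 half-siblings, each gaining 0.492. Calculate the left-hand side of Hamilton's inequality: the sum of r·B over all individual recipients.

r to a first cousin = 0.125 (first cousins share one grandparent pair — two paths of length 4: r = 2·(1/2)^4 = 1/8).
r to a grandoffspring = 0.25 (two parent–offspring links: r = (1/2)^2 = 1/4).
r to a full sibling = 0.5 (full sibs share both parents — two paths of length 2: r = 2·(1/2)^2 = 1/2).
r to a half-sibling = 0.25 (half-sibs share one parent — one path of length 2: r = (1/2)^2 = 1/4).
Summing one r·B term per recipient: 4·0.125·0.219 + 4·0.25·0.346 + 1·0.5·0.296 + 3·0.25·0.492 = 0.9725.

0.9725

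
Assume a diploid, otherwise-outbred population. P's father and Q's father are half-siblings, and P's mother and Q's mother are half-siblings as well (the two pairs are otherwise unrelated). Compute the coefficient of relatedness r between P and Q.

Independent pedigree routes through distinct common ancestors add.
P and Q are related in two ways: half first cousins through their fathers (r = 1/16) and half first cousins through their mothers (r = 1/16).
r = 1/16 + 1/16 = 0.125.

0.125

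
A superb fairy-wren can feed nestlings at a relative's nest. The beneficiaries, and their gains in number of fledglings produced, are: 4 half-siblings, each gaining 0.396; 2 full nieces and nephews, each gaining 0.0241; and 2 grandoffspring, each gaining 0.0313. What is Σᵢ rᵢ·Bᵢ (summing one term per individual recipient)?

r to a half-sibling = 0.25 (half-sibs share one parent — one path of length 2: r = (1/2)^2 = 1/4).
r to a full niece or nephew = 1/4 (full aunt/uncle↔niece/nephew: two paths of length 3 through the shared grandparent pair: r = 2·(1/2)^3 = 1/4).
r to a grandoffspring = 1/4 (two parent–offspring links: r = (1/2)^2 = 1/4).
Summing one r·B term per recipient: 4·0.25·0.396 + 2·0.25·0.0241 + 2·0.25·0.0313 = 0.4237.

0.4237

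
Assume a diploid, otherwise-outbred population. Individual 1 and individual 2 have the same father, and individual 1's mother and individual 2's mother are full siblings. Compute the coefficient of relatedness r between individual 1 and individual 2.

With two independent routes of shared ancestry, r is the sum of the two contributions.
Individual 1 and individual 2 are related in two ways: half-sibs through their shared father (r = 1/4) and first cousins through their mothers (r = 1/8).
r = 1/4 + 1/8 = 3/8 = 0.375.

0.375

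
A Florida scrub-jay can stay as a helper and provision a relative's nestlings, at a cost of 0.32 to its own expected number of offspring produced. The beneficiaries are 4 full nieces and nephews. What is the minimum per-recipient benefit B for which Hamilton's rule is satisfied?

r to a full niece or nephew = 1/4 (full aunt/uncle↔niece/nephew: two paths of length 3 through the shared grandparent pair: r = 2·(1/2)^3 = 1/4).
Hamilton's rule with n recipients of equal r: n·r·B > C, so B > C/(n·r) = 0.32/(4·0.25) = 0.32.

0.32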